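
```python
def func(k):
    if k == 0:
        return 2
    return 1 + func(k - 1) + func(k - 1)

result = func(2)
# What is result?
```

func(k) = 1 + 2·func(k-1), func(0)=2. Closed form: (2+1)·2^2 - 1 = 11.

Answer: 11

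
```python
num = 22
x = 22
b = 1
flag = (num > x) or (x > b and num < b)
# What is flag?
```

Trace:
`num = 22` → num = 22
`x = 22` → x = 22
`b = 1` → b = 1
`flag = (num > x) or (x > b and num < b)` → flag = False
So flag = False

Answer: False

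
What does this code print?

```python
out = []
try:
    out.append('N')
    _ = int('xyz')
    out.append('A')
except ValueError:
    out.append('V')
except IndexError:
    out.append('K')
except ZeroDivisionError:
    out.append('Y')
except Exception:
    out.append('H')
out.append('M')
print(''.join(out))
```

Execution trace: 'N' (try body) → 'V' (except ValueError) → 'M' (after the try/except). Output: NVM

Answer: NVM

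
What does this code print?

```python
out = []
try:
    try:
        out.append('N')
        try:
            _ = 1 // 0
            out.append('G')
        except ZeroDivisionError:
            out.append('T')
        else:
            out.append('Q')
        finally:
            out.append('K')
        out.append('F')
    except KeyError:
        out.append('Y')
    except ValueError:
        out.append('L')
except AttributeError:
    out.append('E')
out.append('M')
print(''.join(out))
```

Execution trace: 'N' (try body) → 'T' (inner except ZeroDivisionError) → 'K' (inner finally) → 'F' (try body, no exception) → 'M' (after the try/except). Output: NTKFM

Answer: NTKFM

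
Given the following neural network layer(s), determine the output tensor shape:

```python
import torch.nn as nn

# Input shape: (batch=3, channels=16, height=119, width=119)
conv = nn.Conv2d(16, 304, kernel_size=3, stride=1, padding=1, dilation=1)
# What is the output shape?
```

Input: (3, 16, 119, 119) -> Output: (3, 304, 119, 119)

Answer: (3, 304, 119, 119)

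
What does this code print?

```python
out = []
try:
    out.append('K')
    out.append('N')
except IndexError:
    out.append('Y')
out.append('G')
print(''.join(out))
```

Execution trace: 'K' (try body) → 'N' (try body, no exception) → 'G' (after the try/except). Output: KNG

Answer: KNG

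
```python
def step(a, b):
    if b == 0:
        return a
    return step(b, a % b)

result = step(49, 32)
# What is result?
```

step(49, 32) -> step(32, 17) -> step(17, 15) -> step(15, 2) -> step(2, 1) -> step(1, 0) -> 1

Answer: 1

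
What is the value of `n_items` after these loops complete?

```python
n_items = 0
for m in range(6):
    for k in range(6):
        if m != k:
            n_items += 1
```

6² - 6 (exclude diagonal)
`n_items` takes the values: 0 → 1 → 2 → 3 → 4 → 5 → 6 → 7 → 8 → 9 → 10 → 11 → 12 → 13 → 14 → 15 → 16 → 17 → 18 → 19 → 20 → 21 → 22 → 23 → 24 → 25 → 26 → 27 → 28 → 29 → 30

Answer: 30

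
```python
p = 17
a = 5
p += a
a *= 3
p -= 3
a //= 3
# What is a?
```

Trace:
`p = 17` → p = 17
`a = 5` → a = 5
`p += a` → p = 22
`a *= 3` → a = 15
`p -= 3` → p = 19
`a //= 3` → a = 5
So a = 5

Answer: 5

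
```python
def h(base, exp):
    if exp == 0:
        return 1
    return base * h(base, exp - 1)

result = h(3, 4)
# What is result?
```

h(3, 4) = 3 * 3 * 3 * 3 = 81

Answer: 81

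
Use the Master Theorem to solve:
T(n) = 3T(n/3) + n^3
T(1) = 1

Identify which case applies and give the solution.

a=3, b=3, f(n)=n^3. log_3(3) = 1. Since c=3 > 1 and the regularity condition holds (3(n/3)^3 = (3/3^3)n^3 with 3/3^3 < 1), Case 3 applies: T(n) = Θ(f(n)) = O(n^3).

Answer: O(n^3) - Case 3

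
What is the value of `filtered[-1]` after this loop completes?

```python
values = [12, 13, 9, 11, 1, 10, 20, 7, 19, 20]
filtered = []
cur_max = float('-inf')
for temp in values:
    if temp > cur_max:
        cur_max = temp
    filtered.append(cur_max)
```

Running max ends at 20
`filtered` takes the values: [] → [12] → [12, 13] → [12, 13, 13] → [12, 13, 13, 13] → [12, 13, 13, 13, 13] → [12, 13, 13, 13, 13, 13] → [12, 13, 13, 13, 13, 13, 20] → [12, 13, 13, 13, 13, 13, 20, 20] → [12, 13, 13, 13, 13, 13, 20, 20, 20] → [12, 13, 13, 13, 13, 13, 20, 20, 20, 20]
So `filtered[-1]` = 20

Answer: 20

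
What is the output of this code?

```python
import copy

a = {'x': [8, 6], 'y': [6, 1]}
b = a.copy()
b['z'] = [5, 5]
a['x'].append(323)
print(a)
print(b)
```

Key concept: shallow copy of dict with mutable values.
Step by step:
`a = {'x': [8, 6], 'y': [6, 1]}` → a = {'x': [8, 6], 'y': [6, 1]}
`b = a.copy()` → b = {'x': [8, 6], 'y': [6, 1]}
`b['z'] = [5, 5]` → b = {'x': [8, 6], 'y': [6, 1], 'z': [5, 5]}
`a['x'].append(323)` → a = {'x': [8, 6, 323], 'y': [6, 1]}; b = {'x': [8, 6, 323], 'y': [6, 1], 'z': [5, 5]}
`print(a)` → prints {'x': [8, 6, 323], 'y': [6, 1]}
`print(b)` → prints {'x': [8, 6, 323], 'y': [6, 1], 'z': [5, 5]}

Answer:
{'x': [8, 6, 323], 'y': [6, 1]}
{'x': [8, 6, 323], 'y': [6, 1], 'z': [5, 5]}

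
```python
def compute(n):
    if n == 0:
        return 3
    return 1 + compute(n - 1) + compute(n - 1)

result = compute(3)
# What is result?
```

compute(n) = 1 + 2·compute(n-1), compute(0)=3. Closed form: (3+1)·2^3 - 1 = 31.

Answer: 31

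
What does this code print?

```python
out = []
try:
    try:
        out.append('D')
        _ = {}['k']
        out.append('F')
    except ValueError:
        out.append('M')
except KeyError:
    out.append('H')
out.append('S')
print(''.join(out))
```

Execution trace: 'D' (try body) → 'H' (outer except KeyError) → 'S' (after the try/except). Output: DHS

Answer: DHS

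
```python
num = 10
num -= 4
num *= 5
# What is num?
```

Trace:
`num = 10` → num = 10
`num -= 4` → num = 6
`num *= 5` → num = 30
So num = 30

Answer: 30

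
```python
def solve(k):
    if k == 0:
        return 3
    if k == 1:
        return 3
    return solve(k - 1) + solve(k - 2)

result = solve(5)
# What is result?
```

Build up from base cases: solve(0)=3, solve(1)=3, solve(2)=6, solve(3)=9, solve(4)=15, solve(5)=24

Answer: 24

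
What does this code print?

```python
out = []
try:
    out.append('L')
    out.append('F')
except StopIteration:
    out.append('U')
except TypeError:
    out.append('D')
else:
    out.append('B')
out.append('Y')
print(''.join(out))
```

Execution trace: 'L' (try body) → 'F' (try body, no exception) → 'B' (else) → 'Y' (after the try/except). Output: LFBY

Answer: LFBY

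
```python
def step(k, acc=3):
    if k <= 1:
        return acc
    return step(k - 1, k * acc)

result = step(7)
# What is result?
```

Accumulator trace (n, acc): (7, 3) -> (6, 21) -> (5, 126) -> (4, 630) -> (3, 2520) -> (2, 7560) -> (1, 15120) -> return 15120

Answer: 15120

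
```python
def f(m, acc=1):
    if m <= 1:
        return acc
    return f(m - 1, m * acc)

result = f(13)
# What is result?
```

Accumulator trace (n, acc): (13, 1) -> (12, 13) -> (11, 156) -> (10, 1716) -> (9, 17160) -> (8, 154440) -> (7, 1235520) -> (6, 8648640) -> (5, 51891840) -> (4, 259459200) -> (3, 1037836800) -> (2, 3113510400) -> (1, 6227020800) -> return 6227020800

Answer: 6227020800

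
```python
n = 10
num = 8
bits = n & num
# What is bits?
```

Trace:
`n = 10` → n = 10
`num = 8` → num = 8
`bits = n & num` → bits = 8
So bits = 8

Answer: 8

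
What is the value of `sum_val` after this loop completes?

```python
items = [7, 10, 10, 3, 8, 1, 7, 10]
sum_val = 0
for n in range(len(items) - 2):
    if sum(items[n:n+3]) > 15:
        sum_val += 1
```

Count windows with sum > 15
`sum_val` takes the values: 0 → 1 → 2 → 3 → 4 → 5

Answer: 5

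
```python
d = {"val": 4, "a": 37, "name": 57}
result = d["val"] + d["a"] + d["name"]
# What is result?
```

Trace:
`d = {"val": 4, "a": 37, "name": 57}` → d = {'val': 4, 'a': 37, 'name': 57}
`result = d["val"] + d["a"] + d["name"]` → result = 98
So result = 98

Answer: 98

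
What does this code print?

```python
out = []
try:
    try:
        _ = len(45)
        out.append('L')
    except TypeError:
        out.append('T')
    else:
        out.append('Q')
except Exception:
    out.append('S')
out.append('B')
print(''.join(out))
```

Execution trace: 'T' (inner except TypeError) → 'B' (after the try/except). Output: TB

Answer: TB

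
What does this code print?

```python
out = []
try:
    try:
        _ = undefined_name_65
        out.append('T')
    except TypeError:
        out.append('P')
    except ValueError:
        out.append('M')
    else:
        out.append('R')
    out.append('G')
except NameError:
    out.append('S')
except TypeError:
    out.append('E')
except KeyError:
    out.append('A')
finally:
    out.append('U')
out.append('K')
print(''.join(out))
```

Execution trace: 'S' (except NameError) → 'U' (finally) → 'K' (after the try/except). Output: SUK

Answer: SUK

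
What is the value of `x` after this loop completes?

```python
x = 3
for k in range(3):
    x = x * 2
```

Multiply by 2, 3 times: 3 * 2^3 = 24
`x` takes the values: 3 → 6 → 12 → 24

Answer: 24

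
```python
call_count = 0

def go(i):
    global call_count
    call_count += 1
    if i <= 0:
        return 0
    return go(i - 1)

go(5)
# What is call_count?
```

Linear recursion stepping by 1: 6 calls from i=5 down to ≤0.

Answer: 6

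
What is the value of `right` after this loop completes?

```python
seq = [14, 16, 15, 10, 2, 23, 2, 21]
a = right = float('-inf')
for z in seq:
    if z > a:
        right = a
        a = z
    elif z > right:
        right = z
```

Second largest (with repeats) in [14, 16, 15, 10, 2, 23, 2, 21]
`right` takes the values: -inf → 14 → 15 → 16 → 21

Answer: 21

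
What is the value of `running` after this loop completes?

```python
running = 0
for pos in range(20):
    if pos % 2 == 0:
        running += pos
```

Sum of even numbers 0 to 19
`running` takes the values: 0 → 2 → 6 → 12 → 20 → 30 → 42 → 56 → 72 → 90

Answer: 90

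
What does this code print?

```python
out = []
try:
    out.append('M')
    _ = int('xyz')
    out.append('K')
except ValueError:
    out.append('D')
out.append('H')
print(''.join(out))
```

Execution trace: 'M' (try body) → 'D' (except ValueError) → 'H' (after the try/except). Output: MDH

Answer: MDH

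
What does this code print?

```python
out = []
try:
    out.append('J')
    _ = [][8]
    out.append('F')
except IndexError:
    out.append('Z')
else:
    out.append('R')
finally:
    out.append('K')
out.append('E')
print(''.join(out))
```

Execution trace: 'J' (try body) → 'Z' (except IndexError) → 'K' (finally) → 'E' (after the try/except). Output: JZKE

Answer: JZKE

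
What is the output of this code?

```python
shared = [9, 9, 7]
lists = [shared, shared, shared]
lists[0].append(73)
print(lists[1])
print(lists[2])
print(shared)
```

Key concept: list of same reference.
Step by step:
`shared = [9, 9, 7]` → shared = [9, 9, 7]
`lists = [shared, shared, shared]` → lists = [[9, 9, 7], [9, 9, 7], [9, 9, 7]]
`lists[0].append(73)` → shared = [9, 9, 7, 73]; lists = [[9, 9, 7, 73], [9, 9, 7, 73], [9, 9, 7, 73]]
`print(lists[1])` → prints [9, 9, 7, 73]
`print(lists[2])` → prints [9, 9, 7, 73]
`print(shared)` → prints [9, 9, 7, 73]

Answer:
[9, 9, 7, 73]
[9, 9, 7, 73]
[9, 9, 7, 73]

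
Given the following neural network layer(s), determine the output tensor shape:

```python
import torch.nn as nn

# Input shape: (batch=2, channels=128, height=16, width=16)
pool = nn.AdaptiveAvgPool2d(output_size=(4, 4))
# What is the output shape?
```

Input: (2, 128, 16, 16) -> Output: (2, 128, 4, 4)

Answer: (2, 128, 4, 4)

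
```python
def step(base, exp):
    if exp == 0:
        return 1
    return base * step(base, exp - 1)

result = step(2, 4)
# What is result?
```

step(2, 4) = 2 * 2 * 2 * 2 = 16

Answer: 16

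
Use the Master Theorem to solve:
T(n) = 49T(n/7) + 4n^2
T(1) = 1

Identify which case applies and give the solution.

a=49, b=7, f(n)=4n^2. log_7(49) = 2. Since c=2 = 2, Case 2 applies: T(n) = Θ(n^log_b(a) · log n) = O(n^2 log n).

Answer: O(n^2 log n) - Case 2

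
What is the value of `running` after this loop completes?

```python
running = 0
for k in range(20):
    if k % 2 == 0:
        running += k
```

Sum of even numbers 0 to 19
`running` takes the values: 0 → 2 → 6 → 12 → 20 → 30 → 42 → 56 → 72 → 90

Answer: 90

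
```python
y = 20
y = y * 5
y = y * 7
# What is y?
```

Trace:
`y = 20` → y = 20
`y = y * 5` → y = 100
`y = y * 7` → y = 700
So y = 700

Answer: 700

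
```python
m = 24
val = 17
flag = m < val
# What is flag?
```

Trace:
`m = 24` → m = 24
`val = 17` → val = 17
`flag = m < val` → flag = False
So flag = False

Answer: False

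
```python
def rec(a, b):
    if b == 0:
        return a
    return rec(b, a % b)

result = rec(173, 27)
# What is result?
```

rec(173, 27) -> rec(27, 11) -> rec(11, 5) -> rec(5, 1) -> rec(1, 0) -> 1

Answer: 1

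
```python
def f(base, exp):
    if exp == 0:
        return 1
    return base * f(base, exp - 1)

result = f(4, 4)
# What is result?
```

f(4, 4) = 4 * 4 * 4 * 4 = 256

Answer: 256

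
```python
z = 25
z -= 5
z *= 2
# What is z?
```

Trace:
`z = 25` → z = 25
`z -= 5` → z = 20
`z *= 2` → z = 40
So z = 40

Answer: 40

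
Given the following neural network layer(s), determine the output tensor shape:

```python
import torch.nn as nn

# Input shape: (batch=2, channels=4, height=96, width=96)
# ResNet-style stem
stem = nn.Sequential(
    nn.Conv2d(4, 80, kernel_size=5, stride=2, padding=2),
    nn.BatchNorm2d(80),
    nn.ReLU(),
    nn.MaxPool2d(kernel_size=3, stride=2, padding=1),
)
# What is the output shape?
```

Input: (2, 4, 96, 96) -> after Conv2d 5x5 stride=2: (2, 80, 48, 48) -> Output: (2, 80, 24, 24)

Answer: (2, 80, 24, 24)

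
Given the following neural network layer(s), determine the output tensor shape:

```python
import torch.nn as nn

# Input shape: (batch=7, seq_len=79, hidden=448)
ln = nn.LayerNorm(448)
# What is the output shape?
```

Input: (7, 79, 448) -> Output: (7, 79, 448)

Answer: (7, 79, 448)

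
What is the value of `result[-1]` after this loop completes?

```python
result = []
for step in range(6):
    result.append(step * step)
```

Last element of squares 0 to 5
`result` takes the values: [] → [0] → [0, 1] → [0, 1, 4] → [0, 1, 4, 9] → [0, 1, 4, 9, 16] → [0, 1, 4, 9, 16, 25]
So `result[-1]` = 25

Answer: 25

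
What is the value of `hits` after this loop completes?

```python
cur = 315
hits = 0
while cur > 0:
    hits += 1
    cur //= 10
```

Count digits by repeated division by 10
`hits` takes the values: 0 → 1 → 2 → 3

Answer: 3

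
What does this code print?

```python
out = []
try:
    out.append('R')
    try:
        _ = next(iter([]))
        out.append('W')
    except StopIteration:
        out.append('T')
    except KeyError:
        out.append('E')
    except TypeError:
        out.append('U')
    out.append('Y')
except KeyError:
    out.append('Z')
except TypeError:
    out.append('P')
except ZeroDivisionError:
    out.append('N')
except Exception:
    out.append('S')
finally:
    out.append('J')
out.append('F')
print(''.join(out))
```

Execution trace: 'R' (try body) → 'T' (inner except StopIteration) → 'Y' (try body, no exception) → 'J' (finally) → 'F' (after the try/except). Output: RTYJF

Answer: RTYJF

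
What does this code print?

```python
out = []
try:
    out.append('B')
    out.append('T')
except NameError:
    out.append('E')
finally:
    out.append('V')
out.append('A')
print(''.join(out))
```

Execution trace: 'B' (try body) → 'T' (try body, no exception) → 'V' (finally) → 'A' (after the try/except). Output: BTVA

Answer: BTVA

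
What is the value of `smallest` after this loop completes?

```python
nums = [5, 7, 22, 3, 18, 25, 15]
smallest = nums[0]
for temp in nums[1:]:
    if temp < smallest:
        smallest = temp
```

Minimum of [5, 7, 22, 3, 18, 25, 15]
`smallest` takes the values: 5 → 3

Answer: 3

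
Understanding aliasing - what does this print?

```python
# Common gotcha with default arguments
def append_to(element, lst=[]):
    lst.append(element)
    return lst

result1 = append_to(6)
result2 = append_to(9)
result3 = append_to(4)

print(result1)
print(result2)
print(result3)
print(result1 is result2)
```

Key concept: mutable default argument gotcha.
Step by step:
`result1 = append_to(6)` → result1 = [6]
`result2 = append_to(9)` → result1 = [6, 9] (same object as result2); result2 = [6, 9] (same object as result1)
`result3 = append_to(4)` → result1 = [6, 9, 4] (same object as result2, result3); result2 = [6, 9, 4] (same object as result1, result3); result3 = [6, 9, 4] (same object as result1, result2)
`print(result1)` → prints [6, 9, 4]
`print(result2)` → prints [6, 9, 4]
`print(result3)` → prints [6, 9, 4]
`print(result1 is result2)` → prints True

Answer:
[6, 9, 4]
[6, 9, 4]
[6, 9, 4]
True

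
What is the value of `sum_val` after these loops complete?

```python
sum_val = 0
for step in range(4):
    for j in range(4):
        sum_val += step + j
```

Sum of all step+j for step,j in 4x4
`sum_val` takes the values: 0 → 1 → 3 → 6 → 7 → 9 → 12 → 16 → 18 → 21 → 25 → 30 → 33 → 37 → 42 → 48

Answer: 48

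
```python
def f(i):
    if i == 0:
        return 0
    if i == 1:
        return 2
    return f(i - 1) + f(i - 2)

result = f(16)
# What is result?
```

Build up from base cases: f(0)=0, f(1)=2, f(2)=2, f(3)=4, f(4)=6, f(5)=10, f(6)=16, ..., f(16)=1974

Answer: 1974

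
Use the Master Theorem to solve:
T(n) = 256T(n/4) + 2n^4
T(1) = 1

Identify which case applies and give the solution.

a=256, b=4, f(n)=2n^4. log_4(256) = 4. Since c=4 = 4, Case 2 applies: T(n) = Θ(n^log_b(a) · log n) = O(n^4 log n).

Answer: O(n^4 log n) - Case 2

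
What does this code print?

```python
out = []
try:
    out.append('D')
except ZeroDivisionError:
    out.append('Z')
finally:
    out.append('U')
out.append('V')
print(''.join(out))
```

Execution trace: 'D' (try body, no exception) → 'U' (finally) → 'V' (after the try/except). Output: DUV

Answer: DUV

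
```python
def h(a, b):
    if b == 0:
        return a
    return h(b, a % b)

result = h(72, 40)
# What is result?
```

h(72, 40) -> h(40, 32) -> h(32, 8) -> h(8, 0) -> 8

Answer: 8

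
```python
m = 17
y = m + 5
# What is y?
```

Trace:
`m = 17` → m = 17
`y = m + 5` → y = 22
So y = 22

Answer: 22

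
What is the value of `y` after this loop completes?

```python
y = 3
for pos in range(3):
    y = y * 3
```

Multiply by 3, 3 times: 3 * 3^3 = 81
`y` takes the values: 3 → 9 → 27 → 81

Answer: 81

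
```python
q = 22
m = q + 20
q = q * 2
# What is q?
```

Trace:
`q = 22` → q = 22
`m = q + 20` → m = 42
`q = q * 2` → q = 44
So q = 44

Answer: 44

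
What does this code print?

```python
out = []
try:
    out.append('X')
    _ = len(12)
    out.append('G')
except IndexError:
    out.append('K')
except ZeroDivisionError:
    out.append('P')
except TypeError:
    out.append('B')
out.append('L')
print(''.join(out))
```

Execution trace: 'X' (try body) → 'B' (except TypeError) → 'L' (after the try/except). Output: XBL

Answer: XBL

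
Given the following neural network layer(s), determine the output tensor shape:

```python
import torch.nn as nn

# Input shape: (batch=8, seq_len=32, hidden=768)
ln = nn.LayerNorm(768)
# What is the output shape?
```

Input: (8, 32, 768) -> Output: (8, 32, 768)

Answer: (8, 32, 768)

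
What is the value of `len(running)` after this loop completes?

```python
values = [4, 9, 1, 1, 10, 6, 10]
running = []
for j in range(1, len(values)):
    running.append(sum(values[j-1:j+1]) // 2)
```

Number of 2-element averages
`running` takes the values: [] → [6] → [6, 5] → [6, 5, 1] → [6, 5, 1, 5] → [6, 5, 1, 5, 8] → [6, 5, 1, 5, 8, 8]
So `len(running)` = 6

Answer: 6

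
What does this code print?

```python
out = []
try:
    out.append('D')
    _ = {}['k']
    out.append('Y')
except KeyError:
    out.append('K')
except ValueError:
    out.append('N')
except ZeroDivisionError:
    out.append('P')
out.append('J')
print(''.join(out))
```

Execution trace: 'D' (try body) → 'K' (except KeyError) → 'J' (after the try/except). Output: DKJ

Answer: DKJ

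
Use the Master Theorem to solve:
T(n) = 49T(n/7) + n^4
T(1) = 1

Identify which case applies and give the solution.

a=49, b=7, f(n)=n^4. log_7(49) = 2. Since c=4 > 2 and the regularity condition holds (49(n/7)^4 = (49/7^4)n^4 with 49/7^4 < 1), Case 3 applies: T(n) = Θ(f(n)) = O(n^4).

Answer: O(n^4) - Case 3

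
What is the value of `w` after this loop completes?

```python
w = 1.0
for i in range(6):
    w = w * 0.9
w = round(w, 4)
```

Exponential decay: 1.0 * 0.9^6
`w` takes the values: 1.0 → 0.9 → 0.81 → 0.729 → 0.6561 → 0.59049 → 0.531441 → 0.5314

Answer: 0.5314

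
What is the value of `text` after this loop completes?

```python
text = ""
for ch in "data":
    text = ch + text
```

Reverse 'data'
`text` takes the values: "" → "d" → "ad" → "tad" → "atad"

Answer: "atad"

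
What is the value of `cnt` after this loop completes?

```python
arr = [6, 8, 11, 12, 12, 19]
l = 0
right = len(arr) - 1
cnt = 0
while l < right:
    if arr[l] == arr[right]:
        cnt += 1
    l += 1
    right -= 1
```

Count matching pairs from ends
`cnt` takes the values: 0

Answer: 0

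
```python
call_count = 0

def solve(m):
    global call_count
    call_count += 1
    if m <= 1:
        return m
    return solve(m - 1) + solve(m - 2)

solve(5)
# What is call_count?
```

Calls(m) = 1 + Calls(m-1) + Calls(m-2); Calls(0)=Calls(1)=1. For m=5 this gives 15.

Answer: 15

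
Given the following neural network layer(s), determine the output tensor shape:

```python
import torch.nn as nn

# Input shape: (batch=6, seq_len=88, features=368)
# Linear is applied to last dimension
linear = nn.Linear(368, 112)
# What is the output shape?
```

Input: (6, 88, 368) -> Output: (6, 88, 112)

Answer: (6, 88, 112)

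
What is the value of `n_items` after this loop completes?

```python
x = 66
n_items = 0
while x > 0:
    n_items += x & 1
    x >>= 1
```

Count set bits in 66 (binary: 0b1000010)
`n_items` takes the values: 0 → 1 → 2

Answer: 2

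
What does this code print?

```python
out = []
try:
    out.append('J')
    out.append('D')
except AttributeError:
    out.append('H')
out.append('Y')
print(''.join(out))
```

Execution trace: 'J' (try body) → 'D' (try body, no exception) → 'Y' (after the try/except). Output: JDY

Answer: JDY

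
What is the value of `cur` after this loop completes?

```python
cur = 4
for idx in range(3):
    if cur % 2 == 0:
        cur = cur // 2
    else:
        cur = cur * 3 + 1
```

Collatz-style transformation from 4
`cur` takes the values: 4 → 2 → 1 → 4

Answer: 4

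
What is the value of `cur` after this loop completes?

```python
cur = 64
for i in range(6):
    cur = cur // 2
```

Halve 6 times: 64 // 2^6 = 1
`cur` takes the values: 64 → 32 → 16 → 8 → 4 → 2 → 1

Answer: 1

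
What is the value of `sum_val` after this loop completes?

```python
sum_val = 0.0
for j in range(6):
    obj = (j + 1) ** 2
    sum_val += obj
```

Sum of squared losses 1² + 2² + ... + 6²
`sum_val` takes the values: 0.0 → 1.0 → 5.0 → 14.0 → 30.0 → 55.0 → 91.0

Answer: 91.0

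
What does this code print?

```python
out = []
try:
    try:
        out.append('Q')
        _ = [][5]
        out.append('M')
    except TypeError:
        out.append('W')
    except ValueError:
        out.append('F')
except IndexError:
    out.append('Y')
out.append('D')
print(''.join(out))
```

Execution trace: 'Q' (try body) → 'Y' (outer except IndexError) → 'D' (after the try/except). Output: QYD

Answer: QYD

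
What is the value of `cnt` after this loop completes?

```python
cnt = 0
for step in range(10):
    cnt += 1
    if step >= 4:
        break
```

Loop breaks when step reaches 4, cnt is 5
`cnt` takes the values: 0 → 1 → 2 → 3 → 4 → 5

Answer: 5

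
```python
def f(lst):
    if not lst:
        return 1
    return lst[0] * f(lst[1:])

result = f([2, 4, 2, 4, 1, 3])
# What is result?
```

Product over [2, 4, 2, 4, 1, 3] = 2 * 4 * 2 * 4 * 1 * 3 = 192

Answer: 192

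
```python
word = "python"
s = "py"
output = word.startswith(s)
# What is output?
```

Trace:
`word = "python"` → word = 'python'
`s = "py"` → s = 'py'
`output = word.startswith(s)` → output = True
So output = True

Answer: True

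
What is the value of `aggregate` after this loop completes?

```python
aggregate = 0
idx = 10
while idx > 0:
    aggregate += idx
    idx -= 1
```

Sum 10 down to 1
`aggregate` takes the values: 0 → 10 → 19 → 27 → 34 → 40 → 45 → 49 → 52 → 54 → 55

Answer: 55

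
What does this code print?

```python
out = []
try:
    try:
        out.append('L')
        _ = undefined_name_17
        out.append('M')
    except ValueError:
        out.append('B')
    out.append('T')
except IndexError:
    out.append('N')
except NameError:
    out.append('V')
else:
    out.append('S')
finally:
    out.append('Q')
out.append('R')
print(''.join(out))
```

Execution trace: 'L' (inner try body) → 'V' (except NameError) → 'Q' (finally) → 'R' (after the try/except). Output: LVQR

Answer: LVQR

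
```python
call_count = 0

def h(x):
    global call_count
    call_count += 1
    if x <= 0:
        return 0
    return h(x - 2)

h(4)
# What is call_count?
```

Linear recursion stepping by 2: 3 calls from x=4 down to ≤0.

Answer: 3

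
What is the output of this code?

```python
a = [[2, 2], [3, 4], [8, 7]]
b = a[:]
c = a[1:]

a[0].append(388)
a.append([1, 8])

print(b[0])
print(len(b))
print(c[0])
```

Key concept: slice with nested mutation.
Step by step:
`a = [[2, 2], [3, 4], [8, 7]]` → a = [[2, 2], [3, 4], [8, 7]]
`b = a[:]` → b = [[2, 2], [3, 4], [8, 7]]
`c = a[1:]` → c = [[3, 4], [8, 7]]
`a[0].append(388)` → a = [[2, 2, 388], [3, 4], [8, 7]]; b = [[2, 2, 388], [3, 4], [8, 7]]
`a.append([1, 8])` → a = [[2, 2, 388], [3, 4], [8, 7], [1, 8]]
`print(b[0])` → prints [2, 2, 388]
`print(len(b))` → prints 3
`print(c[0])` → prints [3, 4]

Answer:
[2, 2, 388]
3
[3, 4]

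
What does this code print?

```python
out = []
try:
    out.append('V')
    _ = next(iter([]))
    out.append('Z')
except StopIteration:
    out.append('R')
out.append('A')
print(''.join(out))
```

Execution trace: 'V' (try body) → 'R' (except StopIteration) → 'A' (after the try/except). Output: VRA

Answer: VRA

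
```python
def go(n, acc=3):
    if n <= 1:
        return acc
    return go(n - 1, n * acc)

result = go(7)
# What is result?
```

Accumulator trace (n, acc): (7, 3) -> (6, 21) -> (5, 126) -> (4, 630) -> (3, 2520) -> (2, 7560) -> (1, 15120) -> return 15120

Answer: 15120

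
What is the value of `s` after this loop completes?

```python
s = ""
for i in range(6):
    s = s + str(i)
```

Concatenate digits 0 to 5
`s` takes the values: "" → "0" → "01" → "012" → "0123" → "01234" → "012345"

Answer: "012345"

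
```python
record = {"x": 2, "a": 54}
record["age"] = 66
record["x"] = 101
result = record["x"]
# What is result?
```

Trace:
`record = {"x": 2, "a": 54}` → record = {'x': 2, 'a': 54}
`record["age"] = 66` → record = {'x': 2, 'a': 54, 'age': 66}
`record["x"] = 101` → record = {'x': 101, 'a': 54, 'age': 66}
`result = record["x"]` → result = 101
So result = 101

Answer: 101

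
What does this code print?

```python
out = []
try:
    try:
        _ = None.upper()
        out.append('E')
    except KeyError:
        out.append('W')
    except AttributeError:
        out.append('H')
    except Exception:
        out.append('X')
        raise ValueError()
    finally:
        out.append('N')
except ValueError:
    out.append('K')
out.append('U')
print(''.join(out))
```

Execution trace: 'H' (inner except AttributeError) → 'N' (inner finally) → 'U' (after the try/except). Output: HNU

Answer: HNU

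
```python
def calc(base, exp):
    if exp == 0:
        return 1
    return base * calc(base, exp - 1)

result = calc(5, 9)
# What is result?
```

calc(5, 9) = 5 * 5 * 5 * 5 * 5 * 5 * 5 * 5 * 5 = 1953125

Answer: 1953125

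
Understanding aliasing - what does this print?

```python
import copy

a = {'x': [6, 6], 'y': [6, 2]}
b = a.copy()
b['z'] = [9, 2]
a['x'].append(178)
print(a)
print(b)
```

Key concept: shallow copy of dict with mutable values.
Step by step:
`a = {'x': [6, 6], 'y': [6, 2]}` → a = {'x': [6, 6], 'y': [6, 2]}
`b = a.copy()` → b = {'x': [6, 6], 'y': [6, 2]}
`b['z'] = [9, 2]` → b = {'x': [6, 6], 'y': [6, 2], 'z': [9, 2]}
`a['x'].append(178)` → a = {'x': [6, 6, 178], 'y': [6, 2]}; b = {'x': [6, 6, 178], 'y': [6, 2], 'z': [9, 2]}
`print(a)` → prints {'x': [6, 6, 178], 'y': [6, 2]}
`print(b)` → prints {'x': [6, 6, 178], 'y': [6, 2], 'z': [9, 2]}

Answer:
{'x': [6, 6, 178], 'y': [6, 2]}
{'x': [6, 6, 178], 'y': [6, 2], 'z': [9, 2]}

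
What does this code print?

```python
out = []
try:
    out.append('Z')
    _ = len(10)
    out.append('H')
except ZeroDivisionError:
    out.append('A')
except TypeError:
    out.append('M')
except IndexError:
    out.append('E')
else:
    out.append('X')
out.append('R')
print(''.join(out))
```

Execution trace: 'Z' (try body) → 'M' (except TypeError) → 'R' (after the try/except). Output: ZMR

Answer: ZMR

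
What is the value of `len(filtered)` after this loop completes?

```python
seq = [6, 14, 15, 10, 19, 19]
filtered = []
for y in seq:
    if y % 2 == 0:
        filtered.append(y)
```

Count even numbers in [6, 14, 15, 10, 19, 19]
`filtered` takes the values: [] → [6] → [6, 14] → [6, 14, 10]
So `len(filtered)` = 3

Answer: 3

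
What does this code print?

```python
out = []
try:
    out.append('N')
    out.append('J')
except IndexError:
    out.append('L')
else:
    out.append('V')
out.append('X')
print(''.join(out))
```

Execution trace: 'N' (try body) → 'J' (try body, no exception) → 'V' (else) → 'X' (after the try/except). Output: NJVX

Answer: NJVX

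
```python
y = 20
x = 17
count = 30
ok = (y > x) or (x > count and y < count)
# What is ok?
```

Trace:
`y = 20` → y = 20
`x = 17` → x = 17
`count = 30` → count = 30
`ok = (y > x) or (x > count and y < count)` → ok = True
So ok = True

Answer: True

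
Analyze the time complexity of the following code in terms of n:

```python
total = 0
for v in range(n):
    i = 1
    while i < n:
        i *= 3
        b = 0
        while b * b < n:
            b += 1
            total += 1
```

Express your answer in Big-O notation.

Each loop level contributes: n × log n × √n. Multiplying the contributions gives O(n√n log n).

Answer: O(n√n log n)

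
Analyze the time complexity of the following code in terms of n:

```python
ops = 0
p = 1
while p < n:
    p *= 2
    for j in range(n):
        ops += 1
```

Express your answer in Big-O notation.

Each loop level contributes: log n × n. Multiplying the contributions gives O(n log n).

Answer: O(n log n)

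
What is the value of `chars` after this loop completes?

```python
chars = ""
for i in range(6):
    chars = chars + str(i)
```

Concatenate digits 0 to 5
`chars` takes the values: "" → "0" → "01" → "012" → "0123" → "01234" → "012345"

Answer: "012345"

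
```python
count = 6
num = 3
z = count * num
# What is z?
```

Trace:
`count = 6` → count = 6
`num = 3` → num = 3
`z = count * num` → z = 18
So z = 18

Answer: 18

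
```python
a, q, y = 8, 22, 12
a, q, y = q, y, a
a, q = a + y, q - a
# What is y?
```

Trace:
`a, q, y = 8, 22, 12` → a = 8; q = 22; y = 12
`a, q, y = q, y, a` → a = 22; q = 12; y = 8
`a, q = a + y, q - a` → a = 30; q = -10
So y = 8

Answer: 8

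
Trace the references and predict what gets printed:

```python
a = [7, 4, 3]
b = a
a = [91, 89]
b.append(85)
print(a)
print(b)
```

Key concept: rebinding vs mutation: a is rebound to a new list, b still points at the original.
Step by step:
`a = [7, 4, 3]` → a = [7, 4, 3]
`b = a` → b = [7, 4, 3] (same object as a)
`a = [91, 89]` → a = [91, 89]
`b.append(85)` → b = [7, 4, 3, 85]
`print(a)` → prints [91, 89]
`print(b)` → prints [7, 4, 3, 85]

Answer:
[91, 89]
[7, 4, 3, 85]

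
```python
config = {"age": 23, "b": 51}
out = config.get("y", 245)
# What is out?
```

Trace:
`config = {"age": 23, "b": 51}` → config = {'age': 23, 'b': 51}
`out = config.get("y", 245)` → out = 245
So out = 245

Answer: 245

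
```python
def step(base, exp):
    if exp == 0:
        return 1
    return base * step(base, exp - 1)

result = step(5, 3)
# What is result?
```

step(5, 3) = 5 * 5 * 5 = 125

Answer: 125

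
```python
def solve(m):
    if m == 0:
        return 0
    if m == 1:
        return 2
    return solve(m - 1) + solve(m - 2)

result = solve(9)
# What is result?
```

Build up from base cases: solve(0)=0, solve(1)=2, solve(2)=2, solve(3)=4, solve(4)=6, solve(5)=10, solve(6)=16, ..., solve(9)=68

Answer: 68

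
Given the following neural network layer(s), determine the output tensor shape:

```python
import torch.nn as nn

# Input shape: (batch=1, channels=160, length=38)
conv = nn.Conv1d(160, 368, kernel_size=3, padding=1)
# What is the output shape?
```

Input: (1, 160, 38) -> Output: (1, 368, 38)

Answer: (1, 368, 38)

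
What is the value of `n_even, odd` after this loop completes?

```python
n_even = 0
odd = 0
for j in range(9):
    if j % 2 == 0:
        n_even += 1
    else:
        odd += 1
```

Count evens and odds in range(9)
`n_even, odd` takes the values: (0, 0) → (1, 0) → (1, 1) → (2, 1) → (2, 2) → (3, 2) → (3, 3) → (4, 3) → (4, 4) → (5, 4)

Answer: 5, 4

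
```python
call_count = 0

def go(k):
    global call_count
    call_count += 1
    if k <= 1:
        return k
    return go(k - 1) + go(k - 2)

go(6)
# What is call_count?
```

Calls(k) = 1 + Calls(k-1) + Calls(k-2); Calls(0)=Calls(1)=1. For k=6 this gives 25.

Answer: 25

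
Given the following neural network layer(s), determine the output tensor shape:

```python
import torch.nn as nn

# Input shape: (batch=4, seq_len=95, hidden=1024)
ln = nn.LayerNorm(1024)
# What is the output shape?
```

Input: (4, 95, 1024) -> Output: (4, 95, 1024)

Answer: (4, 95, 1024)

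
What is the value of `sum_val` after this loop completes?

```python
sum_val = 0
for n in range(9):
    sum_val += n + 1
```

Start at 0, add 1 to 9 = 45
`sum_val` takes the values: 0 → 1 → 3 → 6 → 10 → 15 → 21 → 28 → 36 → 45

Answer: 45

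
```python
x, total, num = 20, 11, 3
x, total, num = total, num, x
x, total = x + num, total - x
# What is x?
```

Trace:
`x, total, num = 20, 11, 3` → x = 20; total = 11; num = 3
`x, total, num = total, num, x` → x = 11; total = 3; num = 20
`x, total = x + num, total - x` → x = 31; total = -8
So x = 31

Answer: 31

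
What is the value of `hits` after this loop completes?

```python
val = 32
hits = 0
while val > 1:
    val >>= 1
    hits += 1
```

Count right shifts until 1
`hits` takes the values: 0 → 1 → 2 → 3 → 4 → 5

Answer: 5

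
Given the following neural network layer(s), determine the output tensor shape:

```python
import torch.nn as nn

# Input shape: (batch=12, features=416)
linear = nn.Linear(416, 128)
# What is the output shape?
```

Input: (12, 416) -> Output: (12, 128)

Answer: (12, 128)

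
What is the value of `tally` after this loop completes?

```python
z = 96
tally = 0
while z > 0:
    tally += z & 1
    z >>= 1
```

Count set bits in 96 (binary: 0b1100000)
`tally` takes the values: 0 → 1 → 2

Answer: 2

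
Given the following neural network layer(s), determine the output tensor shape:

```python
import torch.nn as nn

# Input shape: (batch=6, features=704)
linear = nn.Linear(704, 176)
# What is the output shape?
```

Input: (6, 704) -> Output: (6, 176)

Answer: (6, 176)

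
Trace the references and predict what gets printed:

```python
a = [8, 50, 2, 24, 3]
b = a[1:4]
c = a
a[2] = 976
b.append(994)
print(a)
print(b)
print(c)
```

Key concept: slice vs alias.
Step by step:
`a = [8, 50, 2, 24, 3]` → a = [8, 50, 2, 24, 3]
`b = a[1:4]` → b = [50, 2, 24]
`c = a` → c = [8, 50, 2, 24, 3] (same object as a)
`a[2] = 976` → a = [8, 50, 976, 24, 3] (same object as c); c = [8, 50, 976, 24, 3] (same object as a)
`b.append(994)` → b = [50, 2, 24, 994]
`print(a)` → prints [8, 50, 976, 24, 3]
`print(b)` → prints [50, 2, 24, 994]
`print(c)` → prints [8, 50, 976, 24, 3]

Answer:
[8, 50, 976, 24, 3]
[50, 2, 24, 994]
[8, 50, 976, 24, 3]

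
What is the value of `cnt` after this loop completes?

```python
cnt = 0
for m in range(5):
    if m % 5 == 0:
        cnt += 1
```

Count numbers divisible by 5 in range(5)
`cnt` takes the values: 0 → 1

Answer: 1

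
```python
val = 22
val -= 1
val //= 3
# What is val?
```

Trace:
`val = 22` → val = 22
`val -= 1` → val = 21
`val //= 3` → val = 7
So val = 7

Answer: 7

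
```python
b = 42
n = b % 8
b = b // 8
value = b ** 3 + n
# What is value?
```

Trace:
`b = 42` → b = 42
`n = b % 8` → n = 2
`b = b // 8` → b = 5
`value = b ** 3 + n` → value = 127
So value = 127

Answer: 127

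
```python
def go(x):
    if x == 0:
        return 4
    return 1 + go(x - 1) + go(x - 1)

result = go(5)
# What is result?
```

go(x) = 1 + 2·go(x-1), go(0)=4. Closed form: (4+1)·2^5 - 1 = 159.

Answer: 159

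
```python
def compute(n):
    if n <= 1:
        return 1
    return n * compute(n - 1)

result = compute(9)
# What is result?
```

compute(9) = 9 * 8 * 7 * 6 * 5 * 4 * 3 * 2 * 1 = 362880

Answer: 362880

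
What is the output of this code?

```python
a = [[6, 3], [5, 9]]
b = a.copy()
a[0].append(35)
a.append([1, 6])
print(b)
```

Key concept: shallow copy with nested lists.
Step by step:
`a = [[6, 3], [5, 9]]` → a = [[6, 3], [5, 9]]
`b = a.copy()` → b = [[6, 3], [5, 9]]
`a[0].append(35)` → a = [[6, 3, 35], [5, 9]]; b = [[6, 3, 35], [5, 9]]
`a.append([1, 6])` → a = [[6, 3, 35], [5, 9], [1, 6]]
`print(b)` → prints [[6, 3, 35], [5, 9]]

Answer: [[6, 3, 35], [5, 9]]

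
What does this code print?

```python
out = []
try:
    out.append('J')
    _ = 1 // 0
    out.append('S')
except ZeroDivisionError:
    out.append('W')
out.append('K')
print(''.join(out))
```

Execution trace: 'J' (try body) → 'W' (except ZeroDivisionError) → 'K' (after the try/except). Output: JWK

Answer: JWK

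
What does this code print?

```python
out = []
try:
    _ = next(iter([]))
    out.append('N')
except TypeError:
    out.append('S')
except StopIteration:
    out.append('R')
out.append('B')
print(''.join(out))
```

Execution trace: 'R' (except StopIteration) → 'B' (after the try/except). Output: RB

Answer: RB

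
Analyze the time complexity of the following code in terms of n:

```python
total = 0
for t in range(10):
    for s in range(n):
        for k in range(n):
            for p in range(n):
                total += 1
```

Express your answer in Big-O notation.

Each loop level contributes: 1 × n × n × n. Multiplying the contributions gives O(n^3).

Answer: O(n^3)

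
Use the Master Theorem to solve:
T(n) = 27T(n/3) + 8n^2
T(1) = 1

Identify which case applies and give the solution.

a=27, b=3, f(n)=8n^2. log_3(27) = 3. Since c=2 < 3, Case 1 applies: T(n) = Θ(n^log_b(a)) = O(n^3).

Answer: O(n^3) - Case 1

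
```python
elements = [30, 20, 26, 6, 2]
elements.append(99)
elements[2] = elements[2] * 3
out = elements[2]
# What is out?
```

Trace:
`elements = [30, 20, 26, 6, 2]` → elements = [30, 20, 26, 6, 2]
`elements.append(99)` → elements = [30, 20, 26, 6, 2, 99]
`elements[2] = elements[2] * 3` → elements = [30, 20, 78, 6, 2, 99]
`out = elements[2]` → out = 78
So out = 78

Answer: 78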